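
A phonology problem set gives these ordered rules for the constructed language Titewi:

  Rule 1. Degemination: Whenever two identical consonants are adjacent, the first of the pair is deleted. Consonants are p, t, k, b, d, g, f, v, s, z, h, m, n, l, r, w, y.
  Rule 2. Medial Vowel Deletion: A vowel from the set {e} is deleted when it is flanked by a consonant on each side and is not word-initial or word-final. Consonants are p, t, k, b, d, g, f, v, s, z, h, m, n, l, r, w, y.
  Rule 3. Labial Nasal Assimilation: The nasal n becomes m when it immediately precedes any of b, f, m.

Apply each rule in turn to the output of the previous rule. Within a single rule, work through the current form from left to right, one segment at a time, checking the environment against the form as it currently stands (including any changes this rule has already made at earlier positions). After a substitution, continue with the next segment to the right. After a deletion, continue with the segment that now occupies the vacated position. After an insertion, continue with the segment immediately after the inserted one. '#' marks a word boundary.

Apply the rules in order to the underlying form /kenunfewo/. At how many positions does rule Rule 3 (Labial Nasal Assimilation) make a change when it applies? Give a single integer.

1

Rule 1 Degemination: no change — [kenunfewo]
Rule 2 Medial Vowel Deletion: [kenunfewo] → [knunfwo]
Rule 3 Labial Nasal Assimilation: [knunfwo] → [knumfwo]
Rule Rule 3 changed 1 position(s).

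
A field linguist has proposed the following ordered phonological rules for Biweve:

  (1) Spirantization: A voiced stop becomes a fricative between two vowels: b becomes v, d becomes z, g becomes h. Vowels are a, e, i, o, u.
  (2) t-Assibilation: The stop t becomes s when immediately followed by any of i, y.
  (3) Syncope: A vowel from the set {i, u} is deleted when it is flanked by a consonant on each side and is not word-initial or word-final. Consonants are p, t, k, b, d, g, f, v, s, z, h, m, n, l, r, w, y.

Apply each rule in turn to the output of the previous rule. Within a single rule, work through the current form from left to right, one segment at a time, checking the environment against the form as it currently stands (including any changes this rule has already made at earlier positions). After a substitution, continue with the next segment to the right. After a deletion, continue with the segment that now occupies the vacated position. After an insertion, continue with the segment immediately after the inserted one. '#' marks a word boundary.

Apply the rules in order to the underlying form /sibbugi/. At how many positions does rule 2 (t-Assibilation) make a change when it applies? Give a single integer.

(1) Spirantization: [sibbugi] → [sibbuhi]
(2) t-Assibilation: no change — [sibbuhi]
(3) Syncope: [sibbuhi] → [sbbhi]
Rule 2 changed 0 position(s).

0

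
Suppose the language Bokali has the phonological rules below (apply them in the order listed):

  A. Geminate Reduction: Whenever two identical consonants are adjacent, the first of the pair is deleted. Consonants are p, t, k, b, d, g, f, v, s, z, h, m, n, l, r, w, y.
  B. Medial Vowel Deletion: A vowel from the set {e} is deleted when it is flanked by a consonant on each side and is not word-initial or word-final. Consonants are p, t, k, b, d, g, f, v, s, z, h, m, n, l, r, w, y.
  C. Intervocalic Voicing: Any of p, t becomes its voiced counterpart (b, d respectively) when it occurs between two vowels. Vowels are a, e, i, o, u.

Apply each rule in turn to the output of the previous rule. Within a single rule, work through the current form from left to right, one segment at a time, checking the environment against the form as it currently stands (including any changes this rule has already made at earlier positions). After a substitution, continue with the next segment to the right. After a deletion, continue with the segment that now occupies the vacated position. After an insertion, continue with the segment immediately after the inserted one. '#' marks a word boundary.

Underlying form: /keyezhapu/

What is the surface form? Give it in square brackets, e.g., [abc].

[kyzhabu]

A Geminate Reduction: no change — [keyezhapu]
B Medial Vowel Deletion: [keyezhapu] → [kyzhapu]
C Intervocalic Voicing: [kyzhapu] → [kyzhabu]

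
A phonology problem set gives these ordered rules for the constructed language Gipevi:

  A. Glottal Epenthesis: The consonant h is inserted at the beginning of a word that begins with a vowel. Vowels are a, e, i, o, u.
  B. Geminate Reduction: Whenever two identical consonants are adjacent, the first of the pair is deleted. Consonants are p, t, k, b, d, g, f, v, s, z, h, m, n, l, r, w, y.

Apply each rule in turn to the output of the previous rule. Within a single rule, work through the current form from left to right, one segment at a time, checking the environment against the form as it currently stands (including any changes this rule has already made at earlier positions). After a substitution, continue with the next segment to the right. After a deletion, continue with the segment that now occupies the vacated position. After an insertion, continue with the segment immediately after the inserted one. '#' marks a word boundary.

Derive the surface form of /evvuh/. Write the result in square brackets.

A Glottal Epenthesis: [evvuh] → [hevvuh]
B Geminate Reduction: [hevvuh] → [hevuh]

[hevuh]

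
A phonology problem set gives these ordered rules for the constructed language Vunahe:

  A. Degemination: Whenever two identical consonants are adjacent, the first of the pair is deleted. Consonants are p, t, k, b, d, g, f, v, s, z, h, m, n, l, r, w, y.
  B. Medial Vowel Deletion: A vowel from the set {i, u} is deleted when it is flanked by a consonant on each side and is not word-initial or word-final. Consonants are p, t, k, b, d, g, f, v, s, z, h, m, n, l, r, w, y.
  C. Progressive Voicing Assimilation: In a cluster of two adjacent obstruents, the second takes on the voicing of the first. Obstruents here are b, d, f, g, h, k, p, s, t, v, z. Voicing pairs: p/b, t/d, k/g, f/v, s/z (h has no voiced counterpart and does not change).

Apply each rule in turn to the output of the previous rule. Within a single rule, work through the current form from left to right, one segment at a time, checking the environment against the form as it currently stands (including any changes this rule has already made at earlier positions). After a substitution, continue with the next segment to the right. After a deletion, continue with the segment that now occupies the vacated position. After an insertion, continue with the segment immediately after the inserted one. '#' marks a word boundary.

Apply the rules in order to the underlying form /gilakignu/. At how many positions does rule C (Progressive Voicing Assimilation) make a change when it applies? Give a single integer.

A Degemination: no change — [gilakignu]
B Medial Vowel Deletion: [gilakignu] → [glakgnu]
C Progressive Voicing Assimilation: [glakgnu] → [glakknu]
Rule C changed 1 position(s).

1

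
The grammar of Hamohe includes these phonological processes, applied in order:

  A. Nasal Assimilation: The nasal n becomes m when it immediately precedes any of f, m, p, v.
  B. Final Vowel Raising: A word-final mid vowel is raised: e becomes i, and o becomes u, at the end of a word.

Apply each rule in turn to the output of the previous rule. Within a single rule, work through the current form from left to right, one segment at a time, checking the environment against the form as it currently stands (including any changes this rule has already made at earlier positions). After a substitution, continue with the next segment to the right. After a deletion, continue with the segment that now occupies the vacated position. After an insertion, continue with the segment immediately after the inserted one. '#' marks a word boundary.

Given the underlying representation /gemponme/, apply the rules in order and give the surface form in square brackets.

A Nasal Assimilation: [gemponme] → [gempomme]
B Final Vowel Raising: [gempomme] → [gempommi]

[gempommi]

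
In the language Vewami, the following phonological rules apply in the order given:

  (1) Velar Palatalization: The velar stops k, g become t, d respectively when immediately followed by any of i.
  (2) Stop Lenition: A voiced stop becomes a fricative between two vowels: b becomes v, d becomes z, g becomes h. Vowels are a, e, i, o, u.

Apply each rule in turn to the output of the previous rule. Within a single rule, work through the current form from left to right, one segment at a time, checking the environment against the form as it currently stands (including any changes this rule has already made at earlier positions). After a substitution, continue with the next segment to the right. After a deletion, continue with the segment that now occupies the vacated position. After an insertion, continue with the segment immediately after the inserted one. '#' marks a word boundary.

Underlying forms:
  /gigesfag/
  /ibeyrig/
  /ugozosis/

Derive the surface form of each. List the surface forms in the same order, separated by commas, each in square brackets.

[dihesfag], [iveyrig], [uhozosis]

/gigesfag/:
  (1) Velar Palatalization: [gigesfag] → [digesfag]
  (2) Stop Lenition: [digesfag] → [dihesfag]
/ibeyrig/:
  (1) Velar Palatalization: no change — [ibeyrig]
  (2) Stop Lenition: [ibeyrig] → [iveyrig]
/ugozosis/:
  (1) Velar Palatalization: no change — [ugozosis]
  (2) Stop Lenition: [ugozosis] → [uhozosis]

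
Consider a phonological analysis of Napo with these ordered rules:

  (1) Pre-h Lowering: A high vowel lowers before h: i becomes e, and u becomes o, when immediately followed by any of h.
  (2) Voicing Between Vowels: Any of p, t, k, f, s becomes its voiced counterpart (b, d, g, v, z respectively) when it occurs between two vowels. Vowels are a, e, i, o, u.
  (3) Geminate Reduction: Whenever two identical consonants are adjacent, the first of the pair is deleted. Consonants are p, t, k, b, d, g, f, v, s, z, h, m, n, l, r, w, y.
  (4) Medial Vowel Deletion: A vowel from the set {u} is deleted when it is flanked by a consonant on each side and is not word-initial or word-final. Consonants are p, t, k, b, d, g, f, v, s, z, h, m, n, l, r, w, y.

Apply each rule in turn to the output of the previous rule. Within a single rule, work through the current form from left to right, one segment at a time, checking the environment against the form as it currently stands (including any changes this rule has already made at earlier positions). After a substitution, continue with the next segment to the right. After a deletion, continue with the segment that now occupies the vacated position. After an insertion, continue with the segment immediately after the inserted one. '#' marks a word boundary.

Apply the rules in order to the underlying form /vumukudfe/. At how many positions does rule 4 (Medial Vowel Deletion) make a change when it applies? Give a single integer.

(1) Pre-h Lowering: no change — [vumukudfe]
(2) Voicing Between Vowels: [vumukudfe] → [vumugudfe]
(3) Geminate Reduction: no change — [vumugudfe]
(4) Medial Vowel Deletion: [vumugudfe] → [vmgdfe]
Rule 4 changed 3 position(s).

3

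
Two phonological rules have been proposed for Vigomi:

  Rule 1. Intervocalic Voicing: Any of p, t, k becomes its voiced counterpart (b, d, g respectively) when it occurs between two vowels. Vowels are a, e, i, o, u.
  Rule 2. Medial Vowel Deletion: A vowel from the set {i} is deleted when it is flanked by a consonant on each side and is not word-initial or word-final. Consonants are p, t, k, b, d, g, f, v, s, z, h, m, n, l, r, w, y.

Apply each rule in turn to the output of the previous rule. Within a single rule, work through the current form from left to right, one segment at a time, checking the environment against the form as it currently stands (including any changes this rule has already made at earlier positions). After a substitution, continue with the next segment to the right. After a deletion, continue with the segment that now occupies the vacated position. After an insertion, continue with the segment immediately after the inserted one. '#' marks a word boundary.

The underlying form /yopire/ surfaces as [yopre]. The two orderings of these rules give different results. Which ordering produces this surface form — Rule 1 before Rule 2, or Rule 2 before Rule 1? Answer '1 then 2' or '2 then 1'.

Order 1 then 2:
  1 Intervocalic Voicing: [yopire] → [yobire]
  2 Medial Vowel Deletion: [yobire] → [yobre]
  result: [yobre]
Order 2 then 1:
  2 Medial Vowel Deletion: [yopire] → [yopre]
  1 Intervocalic Voicing: no change — [yopre]
  result: [yopre]

2 then 1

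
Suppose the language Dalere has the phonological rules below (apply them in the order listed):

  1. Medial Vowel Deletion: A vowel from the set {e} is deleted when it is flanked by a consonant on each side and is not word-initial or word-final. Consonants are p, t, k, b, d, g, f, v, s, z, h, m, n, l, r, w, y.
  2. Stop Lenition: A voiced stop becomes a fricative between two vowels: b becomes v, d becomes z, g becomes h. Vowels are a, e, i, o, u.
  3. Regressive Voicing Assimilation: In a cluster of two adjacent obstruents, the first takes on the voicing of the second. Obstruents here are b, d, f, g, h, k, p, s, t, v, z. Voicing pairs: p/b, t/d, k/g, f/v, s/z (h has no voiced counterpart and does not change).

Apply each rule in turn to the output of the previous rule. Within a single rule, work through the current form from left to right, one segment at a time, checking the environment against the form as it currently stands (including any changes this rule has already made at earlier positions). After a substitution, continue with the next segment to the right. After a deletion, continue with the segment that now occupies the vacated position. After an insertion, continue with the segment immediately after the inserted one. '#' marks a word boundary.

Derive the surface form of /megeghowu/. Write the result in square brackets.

[mgkhowu]

1 Medial Vowel Deletion: [megeghowu] → [mgghowu]
2 Stop Lenition: no change — [mgghowu]
3 Regressive Voicing Assimilation: [mgghowu] → [mgkhowu]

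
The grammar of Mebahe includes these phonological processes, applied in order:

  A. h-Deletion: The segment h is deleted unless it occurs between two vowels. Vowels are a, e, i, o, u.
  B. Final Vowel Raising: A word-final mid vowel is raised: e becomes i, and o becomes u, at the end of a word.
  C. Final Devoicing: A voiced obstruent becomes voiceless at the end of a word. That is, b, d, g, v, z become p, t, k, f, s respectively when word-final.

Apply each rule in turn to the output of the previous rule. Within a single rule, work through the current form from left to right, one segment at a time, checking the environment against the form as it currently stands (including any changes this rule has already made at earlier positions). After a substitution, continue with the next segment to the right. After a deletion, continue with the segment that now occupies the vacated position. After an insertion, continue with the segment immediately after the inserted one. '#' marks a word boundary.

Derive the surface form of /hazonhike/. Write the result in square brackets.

A h-Deletion: [hazonhike] → [azonike]
B Final Vowel Raising: [azonike] → [azoniki]
C Final Devoicing: no change — [azoniki]

[azoniki]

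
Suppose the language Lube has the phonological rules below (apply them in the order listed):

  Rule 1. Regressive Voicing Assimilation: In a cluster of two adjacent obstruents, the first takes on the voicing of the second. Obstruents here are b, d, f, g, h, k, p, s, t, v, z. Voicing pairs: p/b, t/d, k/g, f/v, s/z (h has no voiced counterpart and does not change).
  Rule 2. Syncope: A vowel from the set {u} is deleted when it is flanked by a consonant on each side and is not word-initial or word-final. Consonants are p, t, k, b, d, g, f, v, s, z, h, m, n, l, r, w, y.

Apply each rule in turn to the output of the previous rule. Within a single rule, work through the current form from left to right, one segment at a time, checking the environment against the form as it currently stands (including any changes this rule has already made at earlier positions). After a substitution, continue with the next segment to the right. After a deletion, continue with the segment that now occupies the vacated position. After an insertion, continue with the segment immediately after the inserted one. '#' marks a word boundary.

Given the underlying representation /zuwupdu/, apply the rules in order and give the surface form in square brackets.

[zwbdu]

Rule 1 Regressive Voicing Assimilation: [zuwupdu] → [zuwubdu]
Rule 2 Syncope: [zuwubdu] → [zwbdu]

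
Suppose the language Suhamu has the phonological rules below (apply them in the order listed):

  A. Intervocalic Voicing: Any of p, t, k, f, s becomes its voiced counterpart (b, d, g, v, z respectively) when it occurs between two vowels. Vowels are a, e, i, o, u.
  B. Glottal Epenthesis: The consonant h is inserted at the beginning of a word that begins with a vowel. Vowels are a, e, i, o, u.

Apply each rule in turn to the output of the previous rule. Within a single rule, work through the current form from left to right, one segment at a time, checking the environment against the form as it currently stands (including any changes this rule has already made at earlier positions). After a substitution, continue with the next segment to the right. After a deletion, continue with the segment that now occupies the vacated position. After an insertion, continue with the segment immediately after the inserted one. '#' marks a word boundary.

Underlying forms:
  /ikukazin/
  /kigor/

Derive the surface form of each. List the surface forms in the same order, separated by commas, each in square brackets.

[higugazin], [kigor]

/ikukazin/:
  A Intervocalic Voicing: [ikukazin] → [igugazin]
  B Glottal Epenthesis: [igugazin] → [higugazin]
/kigor/:
  A Intervocalic Voicing: no change — [kigor]
  B Glottal Epenthesis: no change — [kigor]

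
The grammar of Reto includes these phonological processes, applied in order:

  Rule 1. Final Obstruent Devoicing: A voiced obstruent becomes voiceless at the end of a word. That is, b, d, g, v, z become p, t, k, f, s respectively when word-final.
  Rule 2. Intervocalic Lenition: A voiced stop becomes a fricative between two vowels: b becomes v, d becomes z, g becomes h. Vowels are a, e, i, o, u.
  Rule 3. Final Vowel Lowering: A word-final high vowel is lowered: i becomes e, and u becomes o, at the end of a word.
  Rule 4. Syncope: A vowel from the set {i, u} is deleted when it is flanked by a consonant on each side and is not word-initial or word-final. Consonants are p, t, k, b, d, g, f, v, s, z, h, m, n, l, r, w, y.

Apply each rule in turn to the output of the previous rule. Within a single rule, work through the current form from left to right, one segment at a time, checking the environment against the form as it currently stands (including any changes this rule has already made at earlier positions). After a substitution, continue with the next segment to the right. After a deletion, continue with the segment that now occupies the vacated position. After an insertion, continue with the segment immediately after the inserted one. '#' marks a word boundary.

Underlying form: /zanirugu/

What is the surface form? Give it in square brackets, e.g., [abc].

[zanrho]

Rule 1 Final Obstruent Devoicing: no change — [zanirugu]
Rule 2 Intervocalic Lenition: [zanirugu] → [zaniruhu]
Rule 3 Final Vowel Lowering: [zaniruhu] → [zaniruho]
Rule 4 Syncope: [zaniruho] → [zanrho]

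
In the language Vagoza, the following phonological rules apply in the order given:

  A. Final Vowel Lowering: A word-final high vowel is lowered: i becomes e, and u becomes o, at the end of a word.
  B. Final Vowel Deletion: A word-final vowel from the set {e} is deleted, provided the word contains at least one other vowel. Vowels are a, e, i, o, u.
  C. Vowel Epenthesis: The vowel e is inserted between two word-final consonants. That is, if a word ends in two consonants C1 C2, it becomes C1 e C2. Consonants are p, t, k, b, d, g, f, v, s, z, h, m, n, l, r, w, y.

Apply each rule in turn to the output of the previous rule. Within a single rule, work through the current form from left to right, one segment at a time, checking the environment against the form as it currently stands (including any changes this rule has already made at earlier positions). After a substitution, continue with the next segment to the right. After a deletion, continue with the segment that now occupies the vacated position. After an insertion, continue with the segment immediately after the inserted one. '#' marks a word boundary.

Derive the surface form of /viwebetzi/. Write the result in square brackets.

[viwebetez]

A Final Vowel Lowering: [viwebetzi] → [viwebetze]
B Final Vowel Deletion: [viwebetze] → [viwebetz]
C Vowel Epenthesis: [viwebetz] → [viwebetez]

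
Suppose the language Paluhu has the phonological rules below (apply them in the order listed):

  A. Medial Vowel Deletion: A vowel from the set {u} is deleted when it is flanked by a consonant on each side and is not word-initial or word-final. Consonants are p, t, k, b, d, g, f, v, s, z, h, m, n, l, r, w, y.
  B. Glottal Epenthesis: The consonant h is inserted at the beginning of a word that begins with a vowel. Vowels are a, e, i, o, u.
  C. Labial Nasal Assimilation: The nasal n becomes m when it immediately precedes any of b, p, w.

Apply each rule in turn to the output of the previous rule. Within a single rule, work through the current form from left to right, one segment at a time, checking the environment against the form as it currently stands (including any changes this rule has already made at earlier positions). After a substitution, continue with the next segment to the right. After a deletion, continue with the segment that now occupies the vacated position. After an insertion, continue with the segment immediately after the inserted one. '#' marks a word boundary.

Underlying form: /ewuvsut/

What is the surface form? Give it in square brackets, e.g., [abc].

A Medial Vowel Deletion: [ewuvsut] → [ewvst]
B Glottal Epenthesis: [ewvst] → [hewvst]
C Labial Nasal Assimilation: no change — [hewvst]

[hewvst]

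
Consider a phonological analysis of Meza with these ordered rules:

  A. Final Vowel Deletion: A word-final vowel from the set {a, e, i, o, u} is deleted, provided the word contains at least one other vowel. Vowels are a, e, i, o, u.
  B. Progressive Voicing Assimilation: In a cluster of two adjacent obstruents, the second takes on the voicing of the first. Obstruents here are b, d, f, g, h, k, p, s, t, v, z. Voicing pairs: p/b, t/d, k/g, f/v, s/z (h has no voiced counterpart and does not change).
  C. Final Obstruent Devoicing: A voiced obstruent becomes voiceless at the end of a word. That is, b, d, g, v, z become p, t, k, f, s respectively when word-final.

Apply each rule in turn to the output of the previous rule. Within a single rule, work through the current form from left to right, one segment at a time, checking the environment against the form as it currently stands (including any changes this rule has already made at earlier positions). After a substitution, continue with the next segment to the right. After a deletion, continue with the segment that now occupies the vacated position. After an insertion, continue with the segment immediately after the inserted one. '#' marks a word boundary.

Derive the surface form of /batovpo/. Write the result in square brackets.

A Final Vowel Deletion: [batovpo] → [batovp]
B Progressive Voicing Assimilation: [batovp] → [batovb]
C Final Obstruent Devoicing: [batovb] → [batovp]

[batovp]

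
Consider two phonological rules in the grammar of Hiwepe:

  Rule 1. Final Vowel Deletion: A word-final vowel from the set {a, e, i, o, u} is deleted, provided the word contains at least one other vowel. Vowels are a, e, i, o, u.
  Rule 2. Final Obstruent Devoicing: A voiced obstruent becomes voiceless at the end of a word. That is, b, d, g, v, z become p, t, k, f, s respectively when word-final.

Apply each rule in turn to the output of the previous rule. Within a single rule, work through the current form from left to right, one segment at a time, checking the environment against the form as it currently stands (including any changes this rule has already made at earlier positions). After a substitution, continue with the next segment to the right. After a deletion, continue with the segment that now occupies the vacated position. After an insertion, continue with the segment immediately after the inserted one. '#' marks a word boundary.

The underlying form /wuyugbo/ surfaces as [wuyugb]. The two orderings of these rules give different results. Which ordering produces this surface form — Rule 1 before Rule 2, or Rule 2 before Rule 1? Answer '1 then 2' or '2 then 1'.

2 then 1

Order 1 then 2:
  1 Final Vowel Deletion: [wuyugbo] → [wuyugb]
  2 Final Obstruent Devoicing: [wuyugb] → [wuyugp]
  result: [wuyugp]
Order 2 then 1:
  2 Final Obstruent Devoicing: no change — [wuyugbo]
  1 Final Vowel Deletion: [wuyugbo] → [wuyugb]
  result: [wuyugb]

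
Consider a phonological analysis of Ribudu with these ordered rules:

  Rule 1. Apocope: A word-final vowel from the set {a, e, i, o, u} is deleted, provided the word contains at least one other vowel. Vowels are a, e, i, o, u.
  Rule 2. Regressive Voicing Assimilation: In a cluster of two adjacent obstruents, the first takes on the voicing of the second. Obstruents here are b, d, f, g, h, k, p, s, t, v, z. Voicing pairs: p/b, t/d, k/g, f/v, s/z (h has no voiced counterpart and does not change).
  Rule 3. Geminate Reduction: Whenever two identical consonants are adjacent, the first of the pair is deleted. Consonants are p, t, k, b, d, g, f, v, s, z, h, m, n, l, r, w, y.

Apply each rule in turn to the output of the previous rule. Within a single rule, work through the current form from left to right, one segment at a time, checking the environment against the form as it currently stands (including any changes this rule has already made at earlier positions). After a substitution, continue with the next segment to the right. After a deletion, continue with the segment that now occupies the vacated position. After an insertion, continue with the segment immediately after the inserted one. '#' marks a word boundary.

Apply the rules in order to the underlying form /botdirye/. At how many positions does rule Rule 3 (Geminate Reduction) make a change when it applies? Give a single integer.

Rule 1 Apocope: [botdirye] → [botdiry]
Rule 2 Regressive Voicing Assimilation: [botdiry] → [boddiry]
Rule 3 Geminate Reduction: [boddiry] → [bodiry]
Rule Rule 3 changed 1 position(s).

1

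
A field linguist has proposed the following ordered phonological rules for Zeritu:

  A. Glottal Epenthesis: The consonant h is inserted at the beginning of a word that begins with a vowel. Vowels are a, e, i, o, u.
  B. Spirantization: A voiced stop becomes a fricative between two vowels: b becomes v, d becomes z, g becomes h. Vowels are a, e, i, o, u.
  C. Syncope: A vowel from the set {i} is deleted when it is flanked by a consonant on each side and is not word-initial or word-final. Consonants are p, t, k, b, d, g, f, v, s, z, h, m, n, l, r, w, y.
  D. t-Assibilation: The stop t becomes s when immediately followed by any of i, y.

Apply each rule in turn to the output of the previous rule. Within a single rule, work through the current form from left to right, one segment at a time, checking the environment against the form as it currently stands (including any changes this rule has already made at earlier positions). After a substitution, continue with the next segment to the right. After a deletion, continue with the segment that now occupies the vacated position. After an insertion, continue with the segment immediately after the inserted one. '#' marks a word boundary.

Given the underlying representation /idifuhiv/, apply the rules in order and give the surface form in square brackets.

A Glottal Epenthesis: [idifuhiv] → [hidifuhiv]
B Spirantization: [hidifuhiv] → [hizifuhiv]
C Syncope: [hizifuhiv] → [hzfuhv]
D t-Assibilation: no change — [hzfuhv]

[hzfuhv]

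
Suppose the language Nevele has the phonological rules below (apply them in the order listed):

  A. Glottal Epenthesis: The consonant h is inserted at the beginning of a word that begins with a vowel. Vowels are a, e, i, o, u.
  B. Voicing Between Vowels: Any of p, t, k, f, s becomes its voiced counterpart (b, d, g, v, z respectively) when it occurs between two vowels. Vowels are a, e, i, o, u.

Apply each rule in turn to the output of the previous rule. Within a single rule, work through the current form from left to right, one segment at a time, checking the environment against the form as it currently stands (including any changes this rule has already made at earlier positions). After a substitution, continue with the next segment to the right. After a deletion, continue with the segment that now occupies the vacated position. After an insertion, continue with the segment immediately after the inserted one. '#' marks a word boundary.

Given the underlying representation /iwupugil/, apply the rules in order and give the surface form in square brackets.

A Glottal Epenthesis: [iwupugil] → [hiwupugil]
B Voicing Between Vowels: [hiwupugil] → [hiwubugil]

[hiwubugil]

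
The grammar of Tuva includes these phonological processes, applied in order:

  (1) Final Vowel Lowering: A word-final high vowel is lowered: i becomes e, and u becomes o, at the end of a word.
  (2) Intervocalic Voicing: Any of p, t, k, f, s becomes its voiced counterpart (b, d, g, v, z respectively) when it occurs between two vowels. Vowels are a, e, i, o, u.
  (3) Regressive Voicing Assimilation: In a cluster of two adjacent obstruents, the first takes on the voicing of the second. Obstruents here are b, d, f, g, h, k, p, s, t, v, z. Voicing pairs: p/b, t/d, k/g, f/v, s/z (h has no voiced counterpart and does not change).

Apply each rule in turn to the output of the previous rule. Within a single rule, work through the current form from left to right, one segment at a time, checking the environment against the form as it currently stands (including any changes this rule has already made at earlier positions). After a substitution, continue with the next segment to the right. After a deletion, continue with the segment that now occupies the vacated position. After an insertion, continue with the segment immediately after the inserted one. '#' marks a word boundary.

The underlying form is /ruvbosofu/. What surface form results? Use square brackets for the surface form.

(1) Final Vowel Lowering: [ruvbosofu] → [ruvbosofo]
(2) Intervocalic Voicing: [ruvbosofo] → [ruvbozovo]
(3) Regressive Voicing Assimilation: no change — [ruvbozovo]

[ruvbozovo]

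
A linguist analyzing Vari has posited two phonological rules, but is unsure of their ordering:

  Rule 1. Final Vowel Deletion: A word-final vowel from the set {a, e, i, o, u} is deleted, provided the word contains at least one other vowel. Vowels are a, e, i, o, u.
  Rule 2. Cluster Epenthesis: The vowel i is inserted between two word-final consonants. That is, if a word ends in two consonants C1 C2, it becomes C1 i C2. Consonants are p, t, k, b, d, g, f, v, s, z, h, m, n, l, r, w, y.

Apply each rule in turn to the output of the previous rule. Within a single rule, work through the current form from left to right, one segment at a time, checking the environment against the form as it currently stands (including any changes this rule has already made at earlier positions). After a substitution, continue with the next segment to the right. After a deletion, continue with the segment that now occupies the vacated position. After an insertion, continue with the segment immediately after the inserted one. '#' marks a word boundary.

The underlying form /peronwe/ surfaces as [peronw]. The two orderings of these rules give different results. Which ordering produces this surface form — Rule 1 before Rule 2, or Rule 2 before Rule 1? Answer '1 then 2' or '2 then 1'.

Order 1 then 2:
  1 Final Vowel Deletion: [peronwe] → [peronw]
  2 Cluster Epenthesis: [peronw] → [peroniw]
  result: [peroniw]
Order 2 then 1:
  2 Cluster Epenthesis: no change — [peronwe]
  1 Final Vowel Deletion: [peronwe] → [peronw]
  result: [peronw]

2 then 1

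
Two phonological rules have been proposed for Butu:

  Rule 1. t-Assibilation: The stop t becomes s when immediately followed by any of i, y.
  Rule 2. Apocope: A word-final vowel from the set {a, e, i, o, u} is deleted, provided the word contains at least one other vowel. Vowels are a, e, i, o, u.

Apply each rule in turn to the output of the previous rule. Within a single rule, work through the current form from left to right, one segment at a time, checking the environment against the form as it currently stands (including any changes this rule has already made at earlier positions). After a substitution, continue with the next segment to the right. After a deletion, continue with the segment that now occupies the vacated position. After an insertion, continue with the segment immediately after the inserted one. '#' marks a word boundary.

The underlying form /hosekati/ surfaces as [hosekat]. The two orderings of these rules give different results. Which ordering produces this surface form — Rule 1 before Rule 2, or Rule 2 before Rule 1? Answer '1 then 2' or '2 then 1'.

Order 1 then 2:
  1 t-Assibilation: [hosekati] → [hosekasi]
  2 Apocope: [hosekasi] → [hosekas]
  result: [hosekas]
Order 2 then 1:
  2 Apocope: [hosekati] → [hosekat]
  1 t-Assibilation: no change — [hosekat]
  result: [hosekat]

2 then 1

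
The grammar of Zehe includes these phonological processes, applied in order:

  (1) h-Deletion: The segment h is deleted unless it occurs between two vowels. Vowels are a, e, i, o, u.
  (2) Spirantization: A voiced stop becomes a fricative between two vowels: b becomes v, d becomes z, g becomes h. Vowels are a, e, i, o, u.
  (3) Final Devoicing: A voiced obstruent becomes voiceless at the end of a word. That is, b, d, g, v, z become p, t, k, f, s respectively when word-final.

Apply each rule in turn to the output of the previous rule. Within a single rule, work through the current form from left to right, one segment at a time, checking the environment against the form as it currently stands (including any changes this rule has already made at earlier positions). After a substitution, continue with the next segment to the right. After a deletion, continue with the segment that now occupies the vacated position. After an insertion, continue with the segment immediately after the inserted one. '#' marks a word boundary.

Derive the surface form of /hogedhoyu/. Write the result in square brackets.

[ohezoyu]

(1) h-Deletion: [hogedhoyu] → [ogedoyu]
(2) Spirantization: [ogedoyu] → [ohezoyu]
(3) Final Devoicing: no change — [ohezoyu]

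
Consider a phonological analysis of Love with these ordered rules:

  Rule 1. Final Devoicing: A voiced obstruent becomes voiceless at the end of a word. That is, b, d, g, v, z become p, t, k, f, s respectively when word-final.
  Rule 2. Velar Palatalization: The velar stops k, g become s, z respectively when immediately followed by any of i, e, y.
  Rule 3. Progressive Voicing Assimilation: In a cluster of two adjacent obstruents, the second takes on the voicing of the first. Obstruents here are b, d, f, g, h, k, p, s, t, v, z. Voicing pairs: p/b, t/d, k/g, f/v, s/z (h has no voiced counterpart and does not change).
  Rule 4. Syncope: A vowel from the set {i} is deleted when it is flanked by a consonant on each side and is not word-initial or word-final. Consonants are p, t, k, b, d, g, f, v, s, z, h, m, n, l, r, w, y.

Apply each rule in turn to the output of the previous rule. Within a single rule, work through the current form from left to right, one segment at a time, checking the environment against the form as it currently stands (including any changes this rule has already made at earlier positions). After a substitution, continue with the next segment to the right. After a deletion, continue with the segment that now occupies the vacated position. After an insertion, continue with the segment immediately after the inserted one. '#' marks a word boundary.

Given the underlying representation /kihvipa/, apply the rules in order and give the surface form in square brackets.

[shfpa]

Rule 1 Final Devoicing: no change — [kihvipa]
Rule 2 Velar Palatalization: [kihvipa] → [sihvipa]
Rule 3 Progressive Voicing Assimilation: [sihvipa] → [sihfipa]
Rule 4 Syncope: [sihfipa] → [shfpa]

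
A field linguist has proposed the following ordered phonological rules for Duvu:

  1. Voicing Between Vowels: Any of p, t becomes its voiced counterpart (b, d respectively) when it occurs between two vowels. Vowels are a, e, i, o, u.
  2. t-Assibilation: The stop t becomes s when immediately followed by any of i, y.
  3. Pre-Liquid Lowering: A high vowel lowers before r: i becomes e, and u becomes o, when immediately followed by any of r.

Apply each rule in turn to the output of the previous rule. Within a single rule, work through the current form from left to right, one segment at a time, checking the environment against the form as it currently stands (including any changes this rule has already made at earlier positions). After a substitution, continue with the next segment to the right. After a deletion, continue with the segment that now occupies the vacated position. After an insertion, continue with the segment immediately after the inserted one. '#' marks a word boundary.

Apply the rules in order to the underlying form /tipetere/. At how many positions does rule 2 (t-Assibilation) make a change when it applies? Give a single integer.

1 Voicing Between Vowels: [tipetere] → [tibedere]
2 t-Assibilation: [tibedere] → [sibedere]
3 Pre-Liquid Lowering: no change — [sibedere]
Rule 2 changed 1 position(s).

1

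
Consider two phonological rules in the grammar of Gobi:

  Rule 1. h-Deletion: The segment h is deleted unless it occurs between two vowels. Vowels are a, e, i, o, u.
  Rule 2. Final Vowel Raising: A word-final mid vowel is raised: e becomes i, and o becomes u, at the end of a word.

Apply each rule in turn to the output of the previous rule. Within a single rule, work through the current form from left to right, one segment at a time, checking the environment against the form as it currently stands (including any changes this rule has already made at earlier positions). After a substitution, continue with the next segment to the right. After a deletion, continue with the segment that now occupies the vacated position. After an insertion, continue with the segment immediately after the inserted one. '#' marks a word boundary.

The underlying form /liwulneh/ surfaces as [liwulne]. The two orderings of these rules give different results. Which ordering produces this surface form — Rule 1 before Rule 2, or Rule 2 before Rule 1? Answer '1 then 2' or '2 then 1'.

Order 1 then 2:
  1 h-Deletion: [liwulneh] → [liwulne]
  2 Final Vowel Raising: [liwulne] → [liwulni]
  result: [liwulni]
Order 2 then 1:
  2 Final Vowel Raising: no change — [liwulneh]
  1 h-Deletion: [liwulneh] → [liwulne]
  result: [liwulne]

2 then 1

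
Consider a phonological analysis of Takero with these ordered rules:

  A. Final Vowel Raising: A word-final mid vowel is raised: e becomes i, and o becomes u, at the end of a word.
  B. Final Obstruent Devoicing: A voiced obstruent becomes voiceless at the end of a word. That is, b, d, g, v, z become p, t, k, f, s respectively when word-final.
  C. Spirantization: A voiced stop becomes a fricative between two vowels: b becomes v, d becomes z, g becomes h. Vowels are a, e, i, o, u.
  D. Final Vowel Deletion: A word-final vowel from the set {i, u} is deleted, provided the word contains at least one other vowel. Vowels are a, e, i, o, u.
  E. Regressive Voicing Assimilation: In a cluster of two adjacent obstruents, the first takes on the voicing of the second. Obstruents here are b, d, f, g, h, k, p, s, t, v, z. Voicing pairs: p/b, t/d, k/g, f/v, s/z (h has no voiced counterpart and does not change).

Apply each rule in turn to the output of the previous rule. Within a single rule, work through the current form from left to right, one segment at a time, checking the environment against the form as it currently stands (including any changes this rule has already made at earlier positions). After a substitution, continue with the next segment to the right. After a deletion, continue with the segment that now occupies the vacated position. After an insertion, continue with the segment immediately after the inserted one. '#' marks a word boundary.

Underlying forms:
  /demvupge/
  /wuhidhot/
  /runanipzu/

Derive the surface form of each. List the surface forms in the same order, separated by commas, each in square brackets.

[demvubg], [wuhithot], [runanibz]

/demvupge/:
  A Final Vowel Raising: [demvupge] → [demvupgi]
  B Final Obstruent Devoicing: no change — [demvupgi]
  C Spirantization: no change — [demvupgi]
  D Final Vowel Deletion: [demvupgi] → [demvupg]
  E Regressive Voicing Assimilation: [demvupg] → [demvubg]
/wuhidhot/:
  A Final Vowel Raising: no change — [wuhidhot]
  B Final Obstruent Devoicing: no change — [wuhidhot]
  C Spirantization: no change — [wuhidhot]
  D Final Vowel Deletion: no change — [wuhidhot]
  E Regressive Voicing Assimilation: [wuhidhot] → [wuhithot]
/runanipzu/:
  A Final Vowel Raising: no change — [runanipzu]
  B Final Obstruent Devoicing: no change — [runanipzu]
  C Spirantization: no change — [runanipzu]
  D Final Vowel Deletion: [runanipzu] → [runanipz]
  E Regressive Voicing Assimilation: [runanipz] → [runanibz]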